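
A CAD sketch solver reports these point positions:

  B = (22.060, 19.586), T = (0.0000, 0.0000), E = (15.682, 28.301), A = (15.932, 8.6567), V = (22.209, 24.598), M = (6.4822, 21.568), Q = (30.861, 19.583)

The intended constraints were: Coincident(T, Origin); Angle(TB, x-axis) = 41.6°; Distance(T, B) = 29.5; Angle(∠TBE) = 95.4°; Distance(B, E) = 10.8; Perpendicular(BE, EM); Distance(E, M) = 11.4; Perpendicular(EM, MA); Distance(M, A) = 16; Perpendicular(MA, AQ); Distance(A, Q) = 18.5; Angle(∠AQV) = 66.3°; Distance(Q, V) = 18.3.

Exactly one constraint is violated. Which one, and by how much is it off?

Distance(Q, V) = 18.3 — off by 8.30.

T = (0.00, 0.00) ✓; TB at 41.60° ✓; |TB| = 29.50 ✓; ∠TBE = 95.40° ✓; |BE| = 10.80 ✓; ∠(BE, EM) = 90.00° ✓; |EM| = 11.40 ✓; ∠(EM, MA) = 90.00° ✓; |MA| = 16.00 ✓; ∠(MA, AQ) = 90.00° ✓; |AQ| = 18.50 ✓; ∠AQV = 66.30° ✓; |QV| = 10.00 ✗.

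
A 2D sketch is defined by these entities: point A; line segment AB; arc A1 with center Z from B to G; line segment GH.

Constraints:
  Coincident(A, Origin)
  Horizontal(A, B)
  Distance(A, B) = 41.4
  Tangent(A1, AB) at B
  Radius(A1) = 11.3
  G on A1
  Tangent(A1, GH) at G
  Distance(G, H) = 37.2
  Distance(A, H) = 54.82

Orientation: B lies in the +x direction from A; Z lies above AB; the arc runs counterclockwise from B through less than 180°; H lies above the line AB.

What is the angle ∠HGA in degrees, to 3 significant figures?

71.8°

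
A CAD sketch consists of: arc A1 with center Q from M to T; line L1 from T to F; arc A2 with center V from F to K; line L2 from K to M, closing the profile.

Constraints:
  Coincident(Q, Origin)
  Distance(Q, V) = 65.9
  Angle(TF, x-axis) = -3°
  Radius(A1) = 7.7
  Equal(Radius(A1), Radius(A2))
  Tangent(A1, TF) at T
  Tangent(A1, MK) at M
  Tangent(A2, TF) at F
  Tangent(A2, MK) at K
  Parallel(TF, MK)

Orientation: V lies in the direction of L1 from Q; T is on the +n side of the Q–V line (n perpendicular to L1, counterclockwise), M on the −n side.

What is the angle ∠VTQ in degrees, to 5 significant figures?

83.336°

Q is at the origin and V lies 65.9 along u from Q, so V = 65.9·u = (65.810, -3.4489). Tangency of A1 to both parallel lines with radius 7.7 puts T and M at Q ± 7.7·n: T = (0.40299, 7.6894), M = (-0.40299, -7.6894). Then cos ∠VTQ = TV·TQ / (|TV||TQ|), giving 83.336°.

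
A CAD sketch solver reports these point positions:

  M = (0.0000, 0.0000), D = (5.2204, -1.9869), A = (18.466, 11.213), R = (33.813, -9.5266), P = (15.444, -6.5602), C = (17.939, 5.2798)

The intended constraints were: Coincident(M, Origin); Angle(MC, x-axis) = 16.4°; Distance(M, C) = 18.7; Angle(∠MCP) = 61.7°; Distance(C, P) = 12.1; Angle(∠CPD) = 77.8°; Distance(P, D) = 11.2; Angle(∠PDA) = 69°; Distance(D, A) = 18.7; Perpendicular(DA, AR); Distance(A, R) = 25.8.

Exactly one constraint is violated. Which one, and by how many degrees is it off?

Perpendicular(DA, AR) — off by 8.40°.

M = (0.00, 0.00) ✓; MC at 16.40° ✓; |MC| = 18.70 ✓; ∠MCP = 61.70° ✓; |CP| = 12.10 ✓; ∠CPD = 77.80° ✓; |PD| = 11.20 ✓; ∠PDA = 69.00° ✓; |DA| = 18.70 ✓; ∠(DA, AR) = 98.40° ✗; |AR| = 25.80 ✓.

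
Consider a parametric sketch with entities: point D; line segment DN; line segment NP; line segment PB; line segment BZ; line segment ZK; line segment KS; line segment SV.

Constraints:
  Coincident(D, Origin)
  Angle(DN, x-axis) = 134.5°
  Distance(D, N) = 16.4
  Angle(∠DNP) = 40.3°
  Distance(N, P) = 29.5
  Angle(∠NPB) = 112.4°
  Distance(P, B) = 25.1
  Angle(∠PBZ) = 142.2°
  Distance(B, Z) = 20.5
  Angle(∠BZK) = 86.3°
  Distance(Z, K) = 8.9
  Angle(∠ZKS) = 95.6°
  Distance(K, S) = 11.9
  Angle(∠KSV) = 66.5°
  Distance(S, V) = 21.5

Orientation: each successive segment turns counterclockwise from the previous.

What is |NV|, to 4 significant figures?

61.28

D is at the origin; DN runs at 134.5° with length 16.4, so N = (-11.49, 11.70). ∠DNP = 40.3° gives NP at -85.80° from the x-axis; with |NP| = 29.5, P = (-9.334, -17.72). ∠NPB = 112.4° gives PB at -18.20° from the x-axis; with |PB| = 25.1, B = (14.51, -25.56). ∠PBZ = 142.2° gives BZ at 19.60° from the x-axis; with |BZ| = 20.5, Z = (33.82, -18.69). ∠BZK = 86.3° gives ZK at 113.3° from the x-axis; with |ZK| = 8.9, K = (30.30, -10.51). ∠ZKS = 95.6° gives KS at -162.3° from the x-axis; with |KS| = 11.9, S = (18.97, -14.13). ∠KSV = 66.5° gives SV at -48.80° from the x-axis; with |SV| = 21.5, V = (33.13, -30.31). Then |NV| = |V − N| = 61.28.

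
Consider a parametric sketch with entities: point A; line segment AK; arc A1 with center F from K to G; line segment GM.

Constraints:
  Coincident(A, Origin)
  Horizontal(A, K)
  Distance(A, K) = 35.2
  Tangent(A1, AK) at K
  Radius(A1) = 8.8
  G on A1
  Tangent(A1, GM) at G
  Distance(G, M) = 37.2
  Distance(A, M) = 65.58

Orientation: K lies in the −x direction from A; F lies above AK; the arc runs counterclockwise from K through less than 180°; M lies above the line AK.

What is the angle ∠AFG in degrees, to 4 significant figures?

46.61°

Checks: |FG| = 8.800 ✓; ∠(FG, GM) = 90.00° ✓; |GM| = 37.20 ✓; |AM| = 65.58 ✓.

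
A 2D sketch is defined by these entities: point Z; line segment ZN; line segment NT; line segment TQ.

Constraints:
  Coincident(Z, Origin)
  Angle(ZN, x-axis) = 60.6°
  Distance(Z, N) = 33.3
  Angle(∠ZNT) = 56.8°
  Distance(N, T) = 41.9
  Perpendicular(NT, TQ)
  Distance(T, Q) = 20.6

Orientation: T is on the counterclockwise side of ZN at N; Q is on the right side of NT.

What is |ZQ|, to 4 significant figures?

53.93

∠ZNT = 56.8°, so NT runs at 60.6° + (180° − 56.8°) = 183.8° from the x-axis; with |NT| = 41.9, T = N + 41.9·(cos 183.8°, sin 183.8°) = (-25.46, 26.23). NT ⟂ TQ; with |TQ| = 20.6 on the right of NT, Q = T + 20.6·(-0.06627, 0.9978) = (-26.83, 46.79). Then |ZQ| = |Q − Z| = 53.93.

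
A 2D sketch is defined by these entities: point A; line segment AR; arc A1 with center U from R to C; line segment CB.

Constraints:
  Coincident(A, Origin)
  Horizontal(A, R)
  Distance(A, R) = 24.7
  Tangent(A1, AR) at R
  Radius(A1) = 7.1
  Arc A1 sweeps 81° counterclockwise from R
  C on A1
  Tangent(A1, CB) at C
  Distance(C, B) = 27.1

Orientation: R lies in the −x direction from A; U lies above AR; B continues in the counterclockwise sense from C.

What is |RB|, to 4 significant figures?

34.63

A is at the origin; AR is horizontal with |AR| = 24.7 and R on the −x side, so R = (-24.70, 0.000). The tangent condition forces UR to be normal to AR, so U = R + (0, 7.1) = (-24.70, 7.100). On A1, R sits at bearing -90° from U; an 81° counterclockwise sweep puts C at bearing -9°, so C = U + 7.1·(cos -9°, sin -9°) = (-17.69, 5.989). The tangent condition forces UC to be normal to CB, so CB runs along (−sin -9°, cos -9°); with |CB| = 27.1, B = (-13.45, 32.76). Then |RB| = |B − R| = 34.63.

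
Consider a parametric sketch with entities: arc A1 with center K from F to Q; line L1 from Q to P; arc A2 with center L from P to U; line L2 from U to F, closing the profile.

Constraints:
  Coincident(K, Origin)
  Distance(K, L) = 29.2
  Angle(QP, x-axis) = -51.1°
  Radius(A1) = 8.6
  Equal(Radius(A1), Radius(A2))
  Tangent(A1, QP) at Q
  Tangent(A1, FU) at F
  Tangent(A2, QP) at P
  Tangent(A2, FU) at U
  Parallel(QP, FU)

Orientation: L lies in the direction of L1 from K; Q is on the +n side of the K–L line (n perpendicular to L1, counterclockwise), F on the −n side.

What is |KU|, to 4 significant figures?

30.44

Tangency of A1 to both parallel lines with radius 8.6 puts Q and F at K ± 8.6·n: Q = (6.693, 5.400), F = (-6.693, -5.400). Equal radii place P and U the same way about L: P = L + 8.6·n = (25.03, -17.32), U = L − 8.6·n = (11.64, -28.13). Then |KU| = |U − K| = 30.44.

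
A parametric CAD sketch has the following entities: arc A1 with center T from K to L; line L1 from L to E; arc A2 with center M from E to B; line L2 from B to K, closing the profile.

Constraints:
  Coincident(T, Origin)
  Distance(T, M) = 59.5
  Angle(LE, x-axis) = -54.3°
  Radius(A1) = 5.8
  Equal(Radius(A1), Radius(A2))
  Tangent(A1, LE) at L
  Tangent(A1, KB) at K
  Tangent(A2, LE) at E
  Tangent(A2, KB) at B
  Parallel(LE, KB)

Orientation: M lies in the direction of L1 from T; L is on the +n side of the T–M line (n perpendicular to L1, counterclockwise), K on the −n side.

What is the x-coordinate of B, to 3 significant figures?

30.0

The slot axis is L1's direction at -54.3°, so u = (cos -54.3°, sin -54.3°) = (0.584, -0.812) and n = (−sin -54.3°, cos -54.3°) = (0.812, 0.584). T is at the origin and M lies 59.5 along u from T, so M = 59.5·u = (34.7, -48.3). Tangency of A1 to both parallel lines with radius 5.8 puts L and K at T ± 5.8·n: L = (4.71, 3.38), K = (-4.71, -3.38). Equal radii place E and B the same way about M: E = M + 5.8·n = (39.4, -44.9), B = M − 5.8·n = (30.0, -51.7). So B.x = 30.0.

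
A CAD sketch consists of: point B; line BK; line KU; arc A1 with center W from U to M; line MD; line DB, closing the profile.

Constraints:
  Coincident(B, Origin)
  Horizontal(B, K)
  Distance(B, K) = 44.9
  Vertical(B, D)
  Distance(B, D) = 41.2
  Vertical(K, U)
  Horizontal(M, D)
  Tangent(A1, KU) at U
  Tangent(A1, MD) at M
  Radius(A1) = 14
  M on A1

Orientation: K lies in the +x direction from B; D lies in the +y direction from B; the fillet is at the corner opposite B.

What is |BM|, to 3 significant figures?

51.5

B is at the origin; B and K share the same y with |BK| = 44.9 and K on the +x side, so K = (44.9, 0.00). BD is vertical with |BD| = 41.2 and D on the +y side, so D = (0.00, 41.2). The virtual corner opposite B is at (44.9, 41.2). A1 meets KU tangentially, so WU is at right angles to KU and since A1 is tangent to MD there, WM ⟂ MD, with radius 14.0, so the center W sits 14.0 in from both sides at W = (30.9, 27.2). That places the tangent points at U = (44.9, 27.2) on KU and M = (30.9, 41.2) on MD. Then |BM| = |M − B| = 51.5.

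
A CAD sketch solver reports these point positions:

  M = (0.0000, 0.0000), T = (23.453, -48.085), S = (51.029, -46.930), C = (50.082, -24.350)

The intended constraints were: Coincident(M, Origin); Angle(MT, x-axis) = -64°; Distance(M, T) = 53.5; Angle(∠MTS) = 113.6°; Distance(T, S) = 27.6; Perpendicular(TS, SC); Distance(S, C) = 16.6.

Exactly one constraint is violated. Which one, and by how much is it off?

Distance(S, C) = 16.6 — off by 6.00.

M = (0.00, 0.00) ✓; MT at -64.00° ✓; |MT| = 53.50 ✓; ∠MTS = 113.6° ✓; |TS| = 27.60 ✓; ∠(TS, SC) = 90.00° ✓; |SC| = 22.60 ✗.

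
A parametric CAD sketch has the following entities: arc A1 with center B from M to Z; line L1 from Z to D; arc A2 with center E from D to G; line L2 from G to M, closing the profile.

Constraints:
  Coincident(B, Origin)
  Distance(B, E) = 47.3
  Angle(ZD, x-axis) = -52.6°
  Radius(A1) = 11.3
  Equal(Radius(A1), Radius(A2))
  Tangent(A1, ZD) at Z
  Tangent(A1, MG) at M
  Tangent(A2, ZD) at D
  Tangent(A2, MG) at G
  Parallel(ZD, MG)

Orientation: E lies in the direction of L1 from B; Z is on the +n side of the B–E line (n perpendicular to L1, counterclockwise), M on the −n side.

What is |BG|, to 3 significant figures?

48.6

The slot axis is L1's direction at -52.6°, so u = (cos -52.6°, sin -52.6°) = (0.607, -0.794) and n = (−sin -52.6°, cos -52.6°) = (0.794, 0.607). B is at the origin and E lies 47.3 along u from B, so E = 47.3·u = (28.7, -37.6). Tangency of A1 to both parallel lines with radius 11.3 puts Z and M at B ± 11.3·n: Z = (8.98, 6.86), M = (-8.98, -6.86). Equal radii place D and G the same way about E: D = E + 11.3·n = (37.7, -30.7), G = E − 11.3·n = (19.8, -44.4). Then |BG| = |G − B| = 48.6.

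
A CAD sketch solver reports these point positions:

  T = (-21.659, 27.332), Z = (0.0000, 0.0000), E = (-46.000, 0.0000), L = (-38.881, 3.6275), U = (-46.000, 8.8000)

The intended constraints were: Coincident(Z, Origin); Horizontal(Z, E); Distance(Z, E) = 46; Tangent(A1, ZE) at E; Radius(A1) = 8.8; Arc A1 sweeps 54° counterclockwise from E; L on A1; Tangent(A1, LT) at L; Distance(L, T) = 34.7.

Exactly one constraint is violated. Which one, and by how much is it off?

Distance(L, T) = 34.7 — off by 5.40.

Z = (0.00, 0.00) ✓; Z.y = 0.00, E.y = 0.00 ✓; |ZE| = 46.00 ✓; ∠(UE, EZ) = 90.00° ✓; |UE| = 8.800 ✓; bearing(U→L) − bearing(U→E) = 54.00° ✓; |UL| = 8.800 ✓; ∠(UL, LT) = 90.00° ✓; |LT| = 29.30 ✗.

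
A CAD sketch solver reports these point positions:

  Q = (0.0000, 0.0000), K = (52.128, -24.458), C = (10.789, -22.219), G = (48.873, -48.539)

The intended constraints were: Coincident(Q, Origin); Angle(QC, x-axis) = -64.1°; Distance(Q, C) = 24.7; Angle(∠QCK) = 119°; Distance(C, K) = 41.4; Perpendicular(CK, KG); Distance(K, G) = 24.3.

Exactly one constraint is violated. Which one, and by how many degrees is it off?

Perpendicular(CK, KG) — off by 4.60°.

Q = (0.00, 0.00) ✓; QC at -64.10° ✓; |QC| = 24.70 ✓; ∠QCK = 119.0° ✓; |CK| = 41.40 ✓; ∠(CK, KG) = 94.60° ✗; |KG| = 24.30 ✓.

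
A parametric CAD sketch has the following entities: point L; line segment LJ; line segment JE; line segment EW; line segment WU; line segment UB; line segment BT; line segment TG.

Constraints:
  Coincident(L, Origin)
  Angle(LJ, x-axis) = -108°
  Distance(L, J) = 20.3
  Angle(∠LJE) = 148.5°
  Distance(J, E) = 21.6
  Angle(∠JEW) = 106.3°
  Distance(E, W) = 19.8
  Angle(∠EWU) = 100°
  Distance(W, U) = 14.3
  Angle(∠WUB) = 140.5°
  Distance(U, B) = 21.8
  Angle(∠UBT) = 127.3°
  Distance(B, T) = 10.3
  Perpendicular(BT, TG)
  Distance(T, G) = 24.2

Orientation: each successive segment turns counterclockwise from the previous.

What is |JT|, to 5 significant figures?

15.594

L is at the origin; LJ runs at -108.0° with length 20.3, so J = (-6.2730, -19.306). ∠LJE = 148.5° gives JE at -76.500° from the x-axis; with |JE| = 21.6, E = (-1.2306, -40.310). ∠JEW = 106.3° gives EW at -2.8000° from the x-axis; with |EW| = 19.8, W = (18.546, -41.277). ∠EWU = 100.0° gives WU at 77.200° from the x-axis; with |WU| = 14.3, U = (21.714, -27.332). ∠WUB = 140.5° gives UB at 116.70° from the x-axis; with |UB| = 21.8, B = (11.919, -7.8567). ∠UBT = 127.3° gives BT at 169.40° from the x-axis; with |BT| = 10.3, T = (1.7945, -5.9620). Then |JT| = |T − J| = 15.594.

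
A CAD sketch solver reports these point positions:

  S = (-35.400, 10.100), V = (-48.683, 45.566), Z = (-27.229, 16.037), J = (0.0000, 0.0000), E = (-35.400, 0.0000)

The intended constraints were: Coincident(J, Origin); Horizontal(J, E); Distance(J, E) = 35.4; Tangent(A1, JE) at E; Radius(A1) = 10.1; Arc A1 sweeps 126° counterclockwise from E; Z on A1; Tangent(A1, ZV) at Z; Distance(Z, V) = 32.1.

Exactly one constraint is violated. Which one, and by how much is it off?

Distance(Z, V) = 32.1 — off by 4.40.

J = (0.00, 0.00) ✓; J.y = 0.00, E.y = 0.00 ✓; |JE| = 35.40 ✓; ∠(SE, EJ) = 90.00° ✓; |SE| = 10.10 ✓; bearing(S→Z) − bearing(S→E) = 126.0° ✓; |SZ| = 10.10 ✓; ∠(SZ, ZV) = 90.00° ✓; |ZV| = 36.50 ✗.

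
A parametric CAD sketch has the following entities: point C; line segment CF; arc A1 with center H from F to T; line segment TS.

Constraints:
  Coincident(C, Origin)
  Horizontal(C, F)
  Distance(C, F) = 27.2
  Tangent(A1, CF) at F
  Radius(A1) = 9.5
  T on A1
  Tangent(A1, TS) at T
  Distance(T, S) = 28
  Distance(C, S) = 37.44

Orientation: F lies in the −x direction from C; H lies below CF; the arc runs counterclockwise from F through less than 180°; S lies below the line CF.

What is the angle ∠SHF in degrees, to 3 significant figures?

151°

C is at the origin; CF is horizontal with |CF| = 27.2 and F on the −x side, so F = (-27.2, 0.00). Since A1 is tangent to CF there, HF ⟂ CF, so H = F + (0, -9.5) = (-27.2, -9.50). Since HT ⟂ TS (tangency), |HS| = √(9.5² + 28.0²) = 29.6 regardless of where T sits on A1. So S lies on both circle(C, 37.44) and circle(H, 29.6); the below-CF intersection is S = (-12.6, -35.2). T is the foot of the tangent from S: T = (-33.5, -16.6).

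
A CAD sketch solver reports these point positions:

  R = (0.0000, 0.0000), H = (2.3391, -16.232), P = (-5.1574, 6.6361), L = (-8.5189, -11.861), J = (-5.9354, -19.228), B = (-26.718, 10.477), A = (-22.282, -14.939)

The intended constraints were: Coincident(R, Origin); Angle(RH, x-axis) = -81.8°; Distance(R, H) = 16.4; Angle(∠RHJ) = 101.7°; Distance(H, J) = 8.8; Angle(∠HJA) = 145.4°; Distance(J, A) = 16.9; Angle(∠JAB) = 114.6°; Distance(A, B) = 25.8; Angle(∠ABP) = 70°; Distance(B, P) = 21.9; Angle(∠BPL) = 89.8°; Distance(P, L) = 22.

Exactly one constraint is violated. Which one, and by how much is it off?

Distance(P, L) = 22 — off by 3.20.

R = (0.00, 0.00) ✓; RH at -81.80° ✓; |RH| = 16.40 ✓; ∠RHJ = 101.7° ✓; |HJ| = 8.800 ✓; ∠HJA = 145.4° ✓; |JA| = 16.90 ✓; ∠JAB = 114.6° ✓; |AB| = 25.80 ✓; ∠ABP = 70.00° ✓; |BP| = 21.90 ✓; ∠BPL = 89.80° ✓; |PL| = 18.80 ✗.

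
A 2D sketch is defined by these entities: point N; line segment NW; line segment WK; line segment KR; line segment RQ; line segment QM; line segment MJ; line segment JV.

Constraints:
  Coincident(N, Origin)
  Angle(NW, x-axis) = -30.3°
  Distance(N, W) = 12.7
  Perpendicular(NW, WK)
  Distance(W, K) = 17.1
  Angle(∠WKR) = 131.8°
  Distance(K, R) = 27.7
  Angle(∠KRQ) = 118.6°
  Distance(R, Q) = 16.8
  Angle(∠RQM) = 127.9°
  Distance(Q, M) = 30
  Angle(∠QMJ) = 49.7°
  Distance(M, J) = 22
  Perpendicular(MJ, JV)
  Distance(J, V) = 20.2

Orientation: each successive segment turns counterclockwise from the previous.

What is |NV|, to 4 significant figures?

34.96

N is at the origin; NW runs at -30.3° with length 12.7, so W = (10.97, -6.408). NW is perpendicular to WK, so WK runs at 59.70°; with |WK| = 17.1, K = (19.59, 8.357). ∠WKR = 131.8° gives KR at 107.9° from the x-axis; with |KR| = 27.7, R = (11.08, 34.72). ∠KRQ = 118.6° gives RQ at 169.3° from the x-axis; with |RQ| = 16.8, Q = (-5.429, 37.83). ∠RQM = 127.9° gives QM at -138.6° from the x-axis; with |QM| = 30.0, M = (-27.93, 18.00). ∠QMJ = 49.7° gives MJ at -8.300° from the x-axis; with |MJ| = 22.0, J = (-6.163, 14.82). MJ ⟂ JV, so JV runs at 81.70°; with |JV| = 20.2, V = (-3.247, 34.81). Then |NV| = |V − N| = 34.96.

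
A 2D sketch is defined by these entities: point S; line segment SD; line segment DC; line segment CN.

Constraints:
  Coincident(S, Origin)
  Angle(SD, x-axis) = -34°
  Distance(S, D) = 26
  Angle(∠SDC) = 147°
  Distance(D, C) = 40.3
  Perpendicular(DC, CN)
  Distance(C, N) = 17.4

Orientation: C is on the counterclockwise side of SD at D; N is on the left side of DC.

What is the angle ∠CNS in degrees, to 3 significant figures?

87.0°

S is at the origin; SD runs at -34.0° with length 26.0, so D = 26.0·(cos -34.0°, sin -34.0°) = (21.6, -14.5). ∠SDC = 147.0°, so DC runs at -34.0° + (180° − 147.0°) = -1.00° from the x-axis; with |DC| = 40.3, C = D + 40.3·(cos -1.00°, sin -1.00°) = (61.8, -15.2). DC ⟂ CN; with |CN| = 17.4 on the left of DC, N = C + 17.4·(0.0175, 1.00) = (62.2, 2.16). Then cos ∠CNS = NC·NS / (|NC||NS|), giving 87.0°.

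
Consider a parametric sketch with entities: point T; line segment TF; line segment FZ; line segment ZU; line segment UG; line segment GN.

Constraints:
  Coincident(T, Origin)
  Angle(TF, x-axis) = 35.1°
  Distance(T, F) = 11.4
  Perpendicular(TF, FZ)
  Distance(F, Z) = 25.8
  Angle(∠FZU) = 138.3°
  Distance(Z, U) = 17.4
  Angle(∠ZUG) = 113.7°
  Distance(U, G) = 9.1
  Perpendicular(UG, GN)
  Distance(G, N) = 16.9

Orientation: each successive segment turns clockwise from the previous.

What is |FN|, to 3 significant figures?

24.9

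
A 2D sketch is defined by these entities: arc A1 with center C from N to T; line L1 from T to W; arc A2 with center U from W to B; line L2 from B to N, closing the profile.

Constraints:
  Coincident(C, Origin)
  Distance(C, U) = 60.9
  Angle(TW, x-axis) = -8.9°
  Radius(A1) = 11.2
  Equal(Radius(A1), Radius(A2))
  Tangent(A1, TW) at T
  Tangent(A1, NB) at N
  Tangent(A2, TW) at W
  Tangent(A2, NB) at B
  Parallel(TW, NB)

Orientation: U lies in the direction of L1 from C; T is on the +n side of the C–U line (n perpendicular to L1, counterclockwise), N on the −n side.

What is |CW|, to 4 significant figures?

61.92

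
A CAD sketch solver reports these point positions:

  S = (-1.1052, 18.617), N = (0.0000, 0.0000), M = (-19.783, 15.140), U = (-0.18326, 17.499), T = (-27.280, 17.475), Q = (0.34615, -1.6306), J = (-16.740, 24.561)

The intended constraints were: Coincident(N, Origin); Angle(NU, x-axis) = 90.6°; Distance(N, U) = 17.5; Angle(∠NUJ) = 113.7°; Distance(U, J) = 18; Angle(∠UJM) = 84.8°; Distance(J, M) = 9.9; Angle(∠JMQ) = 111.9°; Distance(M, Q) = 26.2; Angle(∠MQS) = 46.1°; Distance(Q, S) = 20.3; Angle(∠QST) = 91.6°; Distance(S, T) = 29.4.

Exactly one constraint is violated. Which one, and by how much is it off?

Distance(S, T) = 29.4 — off by 3.20.

N = (0.00, 0.00) ✓; NU at 90.60° ✓; |NU| = 17.50 ✓; ∠NUJ = 113.7° ✓; |UJ| = 18.00 ✓; ∠UJM = 84.80° ✓; |JM| = 9.900 ✓; ∠JMQ = 111.9° ✓; |MQ| = 26.20 ✓; ∠MQS = 46.10° ✓; |QS| = 20.30 ✓; ∠QST = 91.60° ✓; |ST| = 26.20 ✗.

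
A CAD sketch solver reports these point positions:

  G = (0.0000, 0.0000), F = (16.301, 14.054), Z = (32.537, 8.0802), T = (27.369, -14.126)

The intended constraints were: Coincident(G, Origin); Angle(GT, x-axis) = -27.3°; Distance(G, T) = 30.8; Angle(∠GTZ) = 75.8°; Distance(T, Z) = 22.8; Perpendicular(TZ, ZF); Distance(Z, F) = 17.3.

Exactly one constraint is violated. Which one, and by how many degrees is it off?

Perpendicular(TZ, ZF) — off by 7.10°.

G = (0.00, 0.00) ✓; GT at -27.30° ✓; |GT| = 30.80 ✓; ∠GTZ = 75.80° ✓; |TZ| = 22.80 ✓; ∠(TZ, ZF) = 82.90° ✗; |ZF| = 17.30 ✓.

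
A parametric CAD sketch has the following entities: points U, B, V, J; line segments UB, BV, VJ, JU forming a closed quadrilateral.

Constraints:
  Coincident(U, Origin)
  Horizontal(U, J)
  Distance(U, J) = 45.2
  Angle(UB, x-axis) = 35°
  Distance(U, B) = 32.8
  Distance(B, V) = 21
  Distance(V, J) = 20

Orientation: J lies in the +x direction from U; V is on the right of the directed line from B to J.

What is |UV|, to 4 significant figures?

25.40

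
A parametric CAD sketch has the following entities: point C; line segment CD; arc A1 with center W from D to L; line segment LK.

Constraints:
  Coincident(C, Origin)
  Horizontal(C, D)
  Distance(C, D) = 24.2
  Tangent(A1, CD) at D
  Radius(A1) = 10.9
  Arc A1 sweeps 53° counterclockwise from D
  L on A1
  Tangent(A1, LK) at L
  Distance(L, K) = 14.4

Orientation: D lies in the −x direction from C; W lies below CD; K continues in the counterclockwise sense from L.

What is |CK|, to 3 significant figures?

44.5

C is at the origin; C and D share the same y with |CD| = 24.2 and D on the −x side, so D = (-24.2, 0.00). A1 meets CD tangentially, so WD is at right angles to CD, so W = D + (0, -10.9) = (-24.2, -10.9). On A1, D sits at bearing 90° from W; a 53° counterclockwise sweep puts L at bearing 143°, so L = W + 10.9·(cos 143°, sin 143°) = (-32.9, -4.34). The tangent condition forces WL to be normal to LK, so LK runs along (−sin 143°, cos 143°); with |LK| = 14.4, K = (-41.6, -15.8). Then |CK| = |K − C| = 44.5.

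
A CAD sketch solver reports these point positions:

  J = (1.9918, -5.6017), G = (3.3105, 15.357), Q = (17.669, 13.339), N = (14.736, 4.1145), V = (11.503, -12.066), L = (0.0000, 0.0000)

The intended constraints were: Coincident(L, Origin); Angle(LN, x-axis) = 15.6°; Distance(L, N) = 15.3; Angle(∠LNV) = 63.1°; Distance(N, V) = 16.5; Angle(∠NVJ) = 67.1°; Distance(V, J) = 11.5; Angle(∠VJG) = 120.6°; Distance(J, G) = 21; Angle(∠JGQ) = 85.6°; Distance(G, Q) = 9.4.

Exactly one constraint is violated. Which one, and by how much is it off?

Distance(G, Q) = 9.4 — off by 5.10.

L = (0.00, 0.00) ✓; LN at 15.60° ✓; |LN| = 15.30 ✓; ∠LNV = 63.10° ✓; |NV| = 16.50 ✓; ∠NVJ = 67.10° ✓; |VJ| = 11.50 ✓; ∠VJG = 120.6° ✓; |JG| = 21.00 ✓; ∠JGQ = 85.60° ✓; |GQ| = 14.50 ✗.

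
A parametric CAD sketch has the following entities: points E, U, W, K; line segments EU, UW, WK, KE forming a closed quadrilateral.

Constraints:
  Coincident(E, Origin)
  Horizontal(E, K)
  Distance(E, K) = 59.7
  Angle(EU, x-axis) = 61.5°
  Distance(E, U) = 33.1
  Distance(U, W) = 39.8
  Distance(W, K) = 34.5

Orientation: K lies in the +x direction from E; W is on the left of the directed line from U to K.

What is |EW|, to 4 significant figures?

65.00

Checks: |UW| = 39.80 ✓; |WK| = 34.50 ✓.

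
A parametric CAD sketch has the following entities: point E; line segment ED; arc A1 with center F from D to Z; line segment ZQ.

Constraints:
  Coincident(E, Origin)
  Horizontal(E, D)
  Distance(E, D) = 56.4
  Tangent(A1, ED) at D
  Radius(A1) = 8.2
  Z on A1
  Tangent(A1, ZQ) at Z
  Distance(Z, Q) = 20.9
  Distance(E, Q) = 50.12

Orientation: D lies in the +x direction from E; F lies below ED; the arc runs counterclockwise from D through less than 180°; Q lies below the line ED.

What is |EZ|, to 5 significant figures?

48.876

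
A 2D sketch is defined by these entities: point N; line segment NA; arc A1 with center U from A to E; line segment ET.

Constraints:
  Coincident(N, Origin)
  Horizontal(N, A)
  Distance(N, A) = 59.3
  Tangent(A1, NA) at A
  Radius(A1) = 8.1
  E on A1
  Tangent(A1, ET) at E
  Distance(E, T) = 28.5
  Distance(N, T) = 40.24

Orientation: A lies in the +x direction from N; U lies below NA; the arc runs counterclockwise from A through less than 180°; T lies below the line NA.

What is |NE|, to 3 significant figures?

53.6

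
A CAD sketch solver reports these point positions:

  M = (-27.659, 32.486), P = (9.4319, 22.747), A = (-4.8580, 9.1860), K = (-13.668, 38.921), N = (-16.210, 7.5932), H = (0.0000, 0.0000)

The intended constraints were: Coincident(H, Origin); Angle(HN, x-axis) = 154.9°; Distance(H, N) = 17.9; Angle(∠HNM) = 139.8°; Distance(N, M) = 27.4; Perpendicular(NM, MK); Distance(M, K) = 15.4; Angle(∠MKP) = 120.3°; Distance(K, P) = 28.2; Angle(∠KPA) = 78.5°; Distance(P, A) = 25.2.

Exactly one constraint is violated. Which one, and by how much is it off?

Distance(P, A) = 25.2 — off by 5.50.

H = (0.00, 0.00) ✓; HN at 154.9° ✓; |HN| = 17.90 ✓; ∠HNM = 139.8° ✓; |NM| = 27.40 ✓; ∠(NM, MK) = 90.00° ✓; |MK| = 15.40 ✓; ∠MKP = 120.3° ✓; |KP| = 28.20 ✓; ∠KPA = 78.50° ✓; |PA| = 19.70 ✗.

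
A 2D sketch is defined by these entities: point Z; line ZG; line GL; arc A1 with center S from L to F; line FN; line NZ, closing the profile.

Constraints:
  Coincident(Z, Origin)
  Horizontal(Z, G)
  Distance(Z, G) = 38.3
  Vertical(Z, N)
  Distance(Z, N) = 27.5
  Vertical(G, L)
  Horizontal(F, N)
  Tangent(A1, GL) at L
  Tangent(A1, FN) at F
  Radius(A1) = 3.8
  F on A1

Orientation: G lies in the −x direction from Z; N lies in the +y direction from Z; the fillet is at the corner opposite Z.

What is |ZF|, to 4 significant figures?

44.12

Z is at the origin; Z and G share the same y with |ZG| = 38.3 and G on the −x side, so G = (-38.30, 0.000). ZN is vertical with |ZN| = 27.5 and N on the +y side, so N = (0.000, 27.50). The virtual corner opposite Z is at (-38.30, 27.50). Tangency of A1 to GL means the radius SL is perpendicular to GL and since A1 is tangent to FN there, SF ⟂ FN, with radius 3.8, so the center S sits 3.8 in from both sides at S = (-34.50, 23.70). That places the tangent points at L = (-38.30, 23.70) on GL and F = (-34.50, 27.50) on FN. Then |ZF| = |F − Z| = 44.12.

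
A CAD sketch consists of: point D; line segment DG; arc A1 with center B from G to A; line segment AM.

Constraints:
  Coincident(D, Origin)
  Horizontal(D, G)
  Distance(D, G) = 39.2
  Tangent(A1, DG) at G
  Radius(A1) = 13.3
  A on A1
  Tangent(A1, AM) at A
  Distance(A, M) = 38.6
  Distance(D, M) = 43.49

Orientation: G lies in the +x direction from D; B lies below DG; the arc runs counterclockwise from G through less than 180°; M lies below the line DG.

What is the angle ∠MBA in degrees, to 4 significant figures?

70.99°

Checks: ∠(BG, GD) = 90.00° ✓; |BG| = 13.30 ✓; |BA| = 13.30 ✓; ∠(BA, AM) = 90.00° ✓; |AM| = 38.60 ✓; |DM| = 43.49 ✓.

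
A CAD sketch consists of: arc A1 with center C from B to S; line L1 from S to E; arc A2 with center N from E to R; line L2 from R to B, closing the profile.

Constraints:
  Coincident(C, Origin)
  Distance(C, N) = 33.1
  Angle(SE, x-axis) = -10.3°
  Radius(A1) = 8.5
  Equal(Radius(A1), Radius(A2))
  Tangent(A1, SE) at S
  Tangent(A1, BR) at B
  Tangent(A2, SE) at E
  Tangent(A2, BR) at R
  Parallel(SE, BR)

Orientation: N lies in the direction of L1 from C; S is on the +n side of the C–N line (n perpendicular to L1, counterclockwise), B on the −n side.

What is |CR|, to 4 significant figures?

34.17

The slot axis is L1's direction at -10.3°, so u = (cos -10.3°, sin -10.3°) = (0.9839, -0.1788) and n = (−sin -10.3°, cos -10.3°) = (0.1788, 0.9839). C is at the origin and N lies 33.1 along u from C, so N = 33.1·u = (32.57, -5.918). Tangency of A1 to both parallel lines with radius 8.5 puts S and B at C ± 8.5·n: S = (1.520, 8.363), B = (-1.520, -8.363). Equal radii place E and R the same way about N: E = N + 8.5·n = (34.09, 2.445), R = N − 8.5·n = (31.05, -14.28). Then |CR| = |R − C| = 34.17.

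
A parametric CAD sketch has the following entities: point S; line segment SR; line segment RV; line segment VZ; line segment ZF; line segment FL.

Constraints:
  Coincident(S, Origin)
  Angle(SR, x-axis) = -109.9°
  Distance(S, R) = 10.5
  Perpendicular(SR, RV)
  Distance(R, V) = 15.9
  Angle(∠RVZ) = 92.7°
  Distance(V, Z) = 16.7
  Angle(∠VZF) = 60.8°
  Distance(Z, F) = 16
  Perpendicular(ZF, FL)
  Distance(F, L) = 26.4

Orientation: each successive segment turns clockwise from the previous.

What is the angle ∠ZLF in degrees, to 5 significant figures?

31.218°

∠VZF = 60.8° gives ZF at -46.400° from the x-axis; with |ZF| = 16.0, F = (-2.5523, -0.094592). ZF is perpendicular to FL, so FL runs at -136.40°; with |FL| = 26.4, L = (-21.670, -18.301). Then cos ∠ZLF = LZ·LF / (|LZ||LF|), giving 31.218°.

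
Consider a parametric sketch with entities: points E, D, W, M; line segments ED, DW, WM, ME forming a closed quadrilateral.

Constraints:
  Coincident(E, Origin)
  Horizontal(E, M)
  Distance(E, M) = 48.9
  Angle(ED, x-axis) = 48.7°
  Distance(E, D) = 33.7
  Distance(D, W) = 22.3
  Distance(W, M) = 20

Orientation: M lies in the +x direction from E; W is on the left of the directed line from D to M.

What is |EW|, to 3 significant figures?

47.8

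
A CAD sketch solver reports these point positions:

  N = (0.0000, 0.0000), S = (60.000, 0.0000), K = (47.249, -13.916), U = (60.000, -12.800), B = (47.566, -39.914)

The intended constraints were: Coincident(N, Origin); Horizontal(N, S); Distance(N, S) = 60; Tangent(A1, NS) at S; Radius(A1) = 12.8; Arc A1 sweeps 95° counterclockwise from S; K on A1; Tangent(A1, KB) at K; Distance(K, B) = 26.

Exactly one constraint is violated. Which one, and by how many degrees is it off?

Tangent(A1, KB) at K — off by 4.30°.

N = (0.00, 0.00) ✓; N.y = 0.00, S.y = 0.00 ✓; |NS| = 60.00 ✓; ∠(US, SN) = 90.00° ✓; |US| = 12.80 ✓; bearing(U→K) − bearing(U→S) = 95.00° ✓; |UK| = 12.80 ✓; ∠(UK, KB) = 94.30° ✗; |KB| = 26.00 ✓.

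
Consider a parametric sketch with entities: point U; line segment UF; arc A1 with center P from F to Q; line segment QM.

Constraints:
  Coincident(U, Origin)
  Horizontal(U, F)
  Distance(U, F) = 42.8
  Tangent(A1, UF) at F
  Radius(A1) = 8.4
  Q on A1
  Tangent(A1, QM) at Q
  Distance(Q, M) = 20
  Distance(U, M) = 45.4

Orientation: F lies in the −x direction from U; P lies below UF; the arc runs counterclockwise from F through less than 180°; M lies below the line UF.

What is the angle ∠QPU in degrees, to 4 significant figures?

147.7°

Checks: |PQ| = 8.400 ✓; ∠(PQ, QM) = 90.00° ✓; |QM| = 20.00 ✓; |UM| = 45.40 ✓.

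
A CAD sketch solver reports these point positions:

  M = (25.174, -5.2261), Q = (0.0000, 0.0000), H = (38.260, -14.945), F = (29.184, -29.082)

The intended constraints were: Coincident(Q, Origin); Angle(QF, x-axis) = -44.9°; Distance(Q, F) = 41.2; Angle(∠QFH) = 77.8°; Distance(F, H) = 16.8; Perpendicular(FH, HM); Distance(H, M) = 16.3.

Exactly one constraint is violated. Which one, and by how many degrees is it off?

Perpendicular(FH, HM) — off by 3.90°.

Q = (0.00, 0.00) ✓; QF at -44.90° ✓; |QF| = 41.20 ✓; ∠QFH = 77.80° ✓; |FH| = 16.80 ✓; ∠(FH, HM) = 86.10° ✗; |HM| = 16.30 ✓.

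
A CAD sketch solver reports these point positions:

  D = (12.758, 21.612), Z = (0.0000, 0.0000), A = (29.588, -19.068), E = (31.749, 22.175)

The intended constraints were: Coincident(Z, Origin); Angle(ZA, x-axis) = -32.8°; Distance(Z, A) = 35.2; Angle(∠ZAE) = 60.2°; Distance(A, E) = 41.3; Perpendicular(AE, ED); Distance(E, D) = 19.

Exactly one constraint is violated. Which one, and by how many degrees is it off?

Perpendicular(AE, ED) — off by 4.70°.

Z = (0.00, 0.00) ✓; ZA at -32.80° ✓; |ZA| = 35.20 ✓; ∠ZAE = 60.20° ✓; |AE| = 41.30 ✓; ∠(AE, ED) = 94.70° ✗; |ED| = 19.00 ✓.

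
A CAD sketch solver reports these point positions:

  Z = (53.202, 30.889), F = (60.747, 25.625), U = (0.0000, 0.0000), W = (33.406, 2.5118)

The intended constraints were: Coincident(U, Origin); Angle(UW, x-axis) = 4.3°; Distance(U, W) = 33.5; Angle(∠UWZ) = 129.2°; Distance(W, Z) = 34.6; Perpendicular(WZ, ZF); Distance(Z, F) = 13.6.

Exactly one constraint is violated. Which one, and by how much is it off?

Distance(Z, F) = 13.6 — off by 4.40.

U = (0.00, 0.00) ✓; UW at 4.300° ✓; |UW| = 33.50 ✓; ∠UWZ = 129.2° ✓; |WZ| = 34.60 ✓; ∠(WZ, ZF) = 90.00° ✓; |ZF| = 9.200 ✗.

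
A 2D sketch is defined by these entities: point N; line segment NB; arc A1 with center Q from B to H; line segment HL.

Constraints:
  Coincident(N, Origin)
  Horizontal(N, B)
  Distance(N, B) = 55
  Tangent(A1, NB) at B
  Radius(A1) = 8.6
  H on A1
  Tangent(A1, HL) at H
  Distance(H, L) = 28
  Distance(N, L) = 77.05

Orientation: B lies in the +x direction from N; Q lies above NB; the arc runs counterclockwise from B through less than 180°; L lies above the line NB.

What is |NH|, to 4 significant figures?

63.80

Checks: N.y = 0.00, B.y = 0.00 ✓; |QH| = 8.600 ✓; ∠(QH, HL) = 90.00° ✓; |HL| = 28.00 ✓; |NL| = 77.05 ✓.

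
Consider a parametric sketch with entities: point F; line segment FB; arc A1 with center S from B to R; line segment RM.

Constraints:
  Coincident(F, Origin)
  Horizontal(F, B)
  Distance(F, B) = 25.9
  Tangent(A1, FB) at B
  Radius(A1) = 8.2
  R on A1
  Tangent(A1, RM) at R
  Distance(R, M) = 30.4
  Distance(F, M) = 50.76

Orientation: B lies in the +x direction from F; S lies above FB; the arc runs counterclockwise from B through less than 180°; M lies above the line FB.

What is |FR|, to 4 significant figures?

35.16

F is at the origin; F and B share the same y with |FB| = 25.9 and B on the +x side, so B = (25.90, 0.000). Tangency of A1 to FB means the radius SB is perpendicular to FB, so S = B + (0, 8.2) = (25.90, 8.200). Since SR ⟂ RM (tangency), |SM| = √(8.2² + 30.4²) = 31.49 regardless of where R sits on A1. So M lies on both circle(F, 50.76) and circle(S, 31.49); the above-FB intersection is M = (32.51, 38.99). R is the foot of the tangent from M: R = (34.09, 8.627).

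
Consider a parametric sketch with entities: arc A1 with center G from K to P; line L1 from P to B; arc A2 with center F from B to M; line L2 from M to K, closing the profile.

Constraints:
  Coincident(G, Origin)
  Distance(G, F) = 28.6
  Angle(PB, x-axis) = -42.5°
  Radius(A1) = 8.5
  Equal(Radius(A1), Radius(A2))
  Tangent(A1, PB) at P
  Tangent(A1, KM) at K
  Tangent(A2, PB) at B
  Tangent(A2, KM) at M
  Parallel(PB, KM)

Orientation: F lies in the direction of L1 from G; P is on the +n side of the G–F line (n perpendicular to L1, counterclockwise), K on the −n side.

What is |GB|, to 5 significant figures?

29.836

The slot axis is L1's direction at -42.5°, so u = (cos -42.5°, sin -42.5°) = (0.73728, -0.67559) and n = (−sin -42.5°, cos -42.5°) = (0.67559, 0.73728). G is at the origin and F lies 28.6 along u from G, so F = 28.6·u = (21.086, -19.322). Tangency of A1 to both parallel lines with radius 8.5 puts P and K at G ± 8.5·n: P = (5.7425, 6.2669), K = (-5.7425, -6.2669). Equal radii place B and M the same way about F: B = F + 8.5·n = (26.829, -13.055), M = F − 8.5·n = (15.344, -25.589). Then |GB| = |B − G| = 29.836.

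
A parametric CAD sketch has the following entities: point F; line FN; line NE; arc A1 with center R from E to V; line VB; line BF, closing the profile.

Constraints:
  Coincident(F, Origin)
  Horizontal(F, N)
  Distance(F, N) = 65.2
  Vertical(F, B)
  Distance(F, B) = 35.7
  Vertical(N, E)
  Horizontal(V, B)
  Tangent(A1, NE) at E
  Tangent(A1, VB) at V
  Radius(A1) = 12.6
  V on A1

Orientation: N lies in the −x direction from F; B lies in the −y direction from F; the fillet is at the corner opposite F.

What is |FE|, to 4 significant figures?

69.17

F is at the origin; F and N share the same y with |FN| = 65.2 and N on the −x side, so N = (-65.20, 0.000). FB is vertical with |FB| = 35.7 and B on the −y side, so B = (0.000, -35.70). The virtual corner opposite F is at (-65.20, -35.70). A1 meets NE tangentially, so RE is at right angles to NE and A1 meets VB tangentially, so RV is at right angles to VB, with radius 12.6, so the center R sits 12.6 in from both sides at R = (-52.60, -23.10). That places the tangent points at E = (-65.20, -23.10) on NE and V = (-52.60, -35.70) on VB. Then |FE| = |E − F| = 69.17.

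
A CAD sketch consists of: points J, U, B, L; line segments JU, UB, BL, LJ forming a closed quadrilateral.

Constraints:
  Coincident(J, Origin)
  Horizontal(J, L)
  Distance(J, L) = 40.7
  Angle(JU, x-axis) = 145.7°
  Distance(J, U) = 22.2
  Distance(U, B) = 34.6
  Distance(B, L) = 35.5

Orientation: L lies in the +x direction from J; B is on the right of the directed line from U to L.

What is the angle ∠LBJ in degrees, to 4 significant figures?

104.0°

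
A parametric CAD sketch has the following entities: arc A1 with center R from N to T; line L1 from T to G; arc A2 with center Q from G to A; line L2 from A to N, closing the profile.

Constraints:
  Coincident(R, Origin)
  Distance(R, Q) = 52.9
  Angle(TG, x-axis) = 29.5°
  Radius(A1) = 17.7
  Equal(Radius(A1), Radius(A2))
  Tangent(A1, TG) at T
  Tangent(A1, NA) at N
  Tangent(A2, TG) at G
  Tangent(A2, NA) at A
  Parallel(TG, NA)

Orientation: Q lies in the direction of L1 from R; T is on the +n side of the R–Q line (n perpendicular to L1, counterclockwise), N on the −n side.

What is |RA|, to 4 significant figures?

55.78

Tangency of A1 to both parallel lines with radius 17.7 puts T and N at R ± 17.7·n: T = (-8.716, 15.41), N = (8.716, -15.41). Equal radii place G and A the same way about Q: G = Q + 17.7·n = (37.33, 41.45), A = Q − 17.7·n = (54.76, 10.64). Then |RA| = |A − R| = 55.78.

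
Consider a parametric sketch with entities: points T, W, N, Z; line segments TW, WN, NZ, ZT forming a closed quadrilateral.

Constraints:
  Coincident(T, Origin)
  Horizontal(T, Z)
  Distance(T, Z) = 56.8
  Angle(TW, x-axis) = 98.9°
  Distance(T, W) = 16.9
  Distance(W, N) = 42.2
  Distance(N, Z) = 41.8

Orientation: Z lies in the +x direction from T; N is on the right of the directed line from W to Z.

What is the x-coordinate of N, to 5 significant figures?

19.647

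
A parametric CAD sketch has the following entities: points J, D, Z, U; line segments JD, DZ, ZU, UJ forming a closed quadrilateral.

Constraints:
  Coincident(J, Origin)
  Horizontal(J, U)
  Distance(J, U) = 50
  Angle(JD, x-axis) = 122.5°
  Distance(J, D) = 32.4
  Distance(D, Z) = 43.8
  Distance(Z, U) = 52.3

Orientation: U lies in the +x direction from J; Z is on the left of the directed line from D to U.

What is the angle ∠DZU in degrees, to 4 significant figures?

97.99°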